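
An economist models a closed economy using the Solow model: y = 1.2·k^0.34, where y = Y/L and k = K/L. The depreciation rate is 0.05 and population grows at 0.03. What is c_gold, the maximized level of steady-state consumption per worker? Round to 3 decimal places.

Capital per worker breaks even when investment replaces (n + δ)·k; here n + δ = 0.08.
Golden rule sets MPK = n+δ: 0.34·1.2·k^(0.34−1) = 0.08, so k_gold = (0.34·1.2/0.08)^(1/0.66) ≈ 11.8053.
y_gold = 1.2·11.8053^0.34 ≈ 2.7777.
c_gold = y_gold − (n+δ)·k_gold = 2.7777 − 0.08·11.8053 ≈ 1.8333.

c_gold ≈ 1.833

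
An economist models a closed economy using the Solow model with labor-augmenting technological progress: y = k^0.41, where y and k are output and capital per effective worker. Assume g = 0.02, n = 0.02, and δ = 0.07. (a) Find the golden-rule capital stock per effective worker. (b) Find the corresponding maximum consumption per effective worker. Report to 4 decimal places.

(a) k_gold ≈ 9.2995; (b) c_gold ≈ 1.4720

Capital per effective worker breaks even when investment replaces (n + g + δ)·k; here n + g + δ = 0.11.
Maximizing c = f(k) − (n+g+δ)·k gives f'(k) = n+g+δ, i.e. 0.41·k^(0.41−1) = 0.11, so k_gold = (0.41/0.11)^(1/0.59) ≈ 9.2995.
y_gold = 9.2995^0.41 ≈ 2.4950; c_gold = y_gold − 0.11·k_gold ≈ 1.4720.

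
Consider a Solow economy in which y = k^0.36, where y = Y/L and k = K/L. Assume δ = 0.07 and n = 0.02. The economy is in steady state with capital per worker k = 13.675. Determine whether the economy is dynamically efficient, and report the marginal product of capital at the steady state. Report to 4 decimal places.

Capital per worker breaks even when investment replaces (n + δ)·k; here n + δ = 0.09.
MPK = 0.36·k^(0.36−1) = 0.36·13.675^(-0.64) ≈ 0.0675.
MPK < 0.09, so the economy is dynamically inefficient (over-saving).

dynamically inefficient; MPK ≈ 0.0675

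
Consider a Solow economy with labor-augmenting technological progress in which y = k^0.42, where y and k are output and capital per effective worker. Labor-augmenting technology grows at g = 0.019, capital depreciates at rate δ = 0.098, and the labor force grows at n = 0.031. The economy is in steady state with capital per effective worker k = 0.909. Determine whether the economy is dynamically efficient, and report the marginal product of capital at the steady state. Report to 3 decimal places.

dynamically efficient; MPK ≈ 0.444

Break-even investment rate: n + g + δ = 0.031 + 0.019 + 0.098 = 0.148.
MPK = 0.42·k^(0.42−1) = 0.42·0.909^(-0.58) ≈ 0.4439.
MPK > 0.148, so the economy is dynamically efficient (under-saving).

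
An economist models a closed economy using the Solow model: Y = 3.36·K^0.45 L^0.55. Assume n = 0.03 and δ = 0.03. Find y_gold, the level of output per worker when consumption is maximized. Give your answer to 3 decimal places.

y_gold ≈ 47.091

Break-even investment rate: n + δ = 0.03 + 0.03 = 0.06.
Setting f'(k) = n+δ gives 0.45·3.36·k^(0.45−1) = 0.06, hence k_gold = (0.45·3.36/0.06)^(1/0.55) ≈ 353.1840.
Output: y_gold = 3.36·k_gold^0.45 = 3.36·353.1840^0.45 ≈ 47.0912.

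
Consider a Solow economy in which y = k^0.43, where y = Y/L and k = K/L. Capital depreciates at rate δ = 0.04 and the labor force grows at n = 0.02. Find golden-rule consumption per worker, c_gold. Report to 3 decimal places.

n + δ = 0.02 + 0.04 = 0.06.
At the golden rule the marginal product of capital equals n+δ: 0.43·k^(0.43−1) = 0.06. Solving, k_gold = (0.43/0.06)^(1/0.57) ≈ 31.6633.
y_gold = 31.6633^0.43 ≈ 4.4181.
c_gold = y_gold − (n+δ)·k_gold = 4.4181 − 0.06·31.6633 ≈ 2.5183.

c_gold ≈ 2.518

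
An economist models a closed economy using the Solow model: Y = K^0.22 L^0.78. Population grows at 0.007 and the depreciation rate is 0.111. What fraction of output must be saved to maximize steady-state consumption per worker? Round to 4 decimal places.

n + δ = 0.007 + 0.111 = 0.118.
At the golden rule MPK = n+δ, and in any Cobb-Douglas steady state s = (n+δ)·k/y = MPK·k/y = capital's share 0.22.

s_gold = 0.2200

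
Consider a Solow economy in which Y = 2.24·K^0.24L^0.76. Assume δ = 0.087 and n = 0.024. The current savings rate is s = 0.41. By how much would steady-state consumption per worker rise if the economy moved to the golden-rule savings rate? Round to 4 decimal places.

Break-even investment rate: n + δ = 0.024 + 0.087 = 0.111.
Current steady state (s = 0.41): k* = (0.41·2.24/0.111)^(1/0.76) ≈ 16.1254, y* = 2.24·16.1254^0.24 ≈ 4.3657, c* = (1−0.41)·4.3657 ≈ 2.5757.
At the golden rule the marginal product of capital equals n+δ: 0.24·2.24·k^(0.24−1) = 0.111. Solving, k_gold = (0.24·2.24/0.111)^(1/0.76) ≈ 7.9707.
y_gold = 2.24·7.9707^0.24 ≈ 3.6864, c_gold = y_gold − 0.111·k_gold ≈ 2.8017.
Gain: Δc = 2.8017 − 2.5757 ≈ 0.2259.

Δc ≈ 0.2259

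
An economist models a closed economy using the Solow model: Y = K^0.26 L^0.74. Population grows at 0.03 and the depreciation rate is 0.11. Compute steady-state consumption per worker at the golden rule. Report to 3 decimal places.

c_gold ≈ 0.920

n + δ = 0.03 + 0.11 = 0.14.
Setting f'(k) = n+δ gives 0.26·k^(0.26−1) = 0.14, hence k_gold = (0.26/0.14)^(1/0.74) ≈ 2.3084.
y_gold = 2.3084^0.26 ≈ 1.2430.
c_gold = y_gold − (n+δ)·k_gold = 1.2430 − 0.14·2.3084 ≈ 0.9198.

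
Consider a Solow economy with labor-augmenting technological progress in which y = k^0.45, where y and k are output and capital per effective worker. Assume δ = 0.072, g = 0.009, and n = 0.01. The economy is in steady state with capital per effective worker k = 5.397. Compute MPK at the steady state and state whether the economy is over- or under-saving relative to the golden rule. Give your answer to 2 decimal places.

under-saving; MPK ≈ 0.18

The effective depreciation rate is n + g + δ = 0.01 + 0.009 + 0.072 = 0.091.
MPK = 0.45·k^(0.45−1) = 0.45·5.397^(-0.55) ≈ 0.1780.
MPK > 0.091, so the economy is dynamically efficient (under-saving).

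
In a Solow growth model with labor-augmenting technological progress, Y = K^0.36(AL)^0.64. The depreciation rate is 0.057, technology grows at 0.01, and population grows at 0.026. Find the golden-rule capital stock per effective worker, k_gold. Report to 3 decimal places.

The effective depreciation rate is n + g + δ = 0.026 + 0.01 + 0.057 = 0.093.
At the golden rule the marginal product of capital equals n+g+δ: 0.36·k^(0.36−1) = 0.093. Solving, k_gold = (0.36/0.093)^(1/0.64) ≈ 8.2883.

k_gold ≈ 8.288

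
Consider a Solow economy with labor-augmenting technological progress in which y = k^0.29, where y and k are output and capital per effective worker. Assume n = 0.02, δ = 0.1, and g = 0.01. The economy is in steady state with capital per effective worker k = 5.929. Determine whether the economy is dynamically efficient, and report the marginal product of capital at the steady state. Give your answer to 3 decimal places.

The effective depreciation rate is n + g + δ = 0.02 + 0.01 + 0.1 = 0.13.
MPK = 0.29·k^(0.29−1) = 0.29·5.929^(-0.71) ≈ 0.0820.
MPK < 0.13, so the economy is dynamically inefficient (over-saving).

dynamically inefficient; MPK ≈ 0.082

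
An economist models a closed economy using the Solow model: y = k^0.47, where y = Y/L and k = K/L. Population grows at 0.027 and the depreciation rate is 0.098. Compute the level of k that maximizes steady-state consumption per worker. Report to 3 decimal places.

n + δ = 0.027 + 0.098 = 0.125.
Maximizing c = f(k) − (n+δ)·k gives f'(k) = n+δ, i.e. 0.47·k^(0.47−1) = 0.125, so k_gold = (0.47/0.125)^(1/0.53) ≈ 12.1691.

k_gold ≈ 12.169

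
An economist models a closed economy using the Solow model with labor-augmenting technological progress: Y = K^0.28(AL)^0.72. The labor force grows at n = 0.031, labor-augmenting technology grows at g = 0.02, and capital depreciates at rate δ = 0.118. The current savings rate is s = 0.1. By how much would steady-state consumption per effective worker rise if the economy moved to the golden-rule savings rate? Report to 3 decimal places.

Δc ≈ 0.142

The effective depreciation rate is n + g + δ = 0.031 + 0.02 + 0.118 = 0.169.
Current steady state (s = 0.1): k* = (0.1/0.169)^(1/0.72) ≈ 0.4825, y* = 0.4825^0.28 ≈ 0.8154, c* = (1−0.1)·0.8154 ≈ 0.7339.
Golden rule sets MPK = n+g+δ: 0.28·k^(0.28−1) = 0.169, so k_gold = (0.28/0.169)^(1/0.72) ≈ 2.0162.
y_gold = 2.0162^0.28 ≈ 1.2169, c_gold = y_gold − 0.169·k_gold ≈ 0.8762.
Gain: Δc = 0.8762 − 0.7339 ≈ 0.1423.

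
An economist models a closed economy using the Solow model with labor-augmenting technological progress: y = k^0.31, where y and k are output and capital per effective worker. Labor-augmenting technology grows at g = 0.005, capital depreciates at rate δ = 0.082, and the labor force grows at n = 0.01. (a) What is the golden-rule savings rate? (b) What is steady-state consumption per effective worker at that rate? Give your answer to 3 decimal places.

(a) s_gold = 0.310; (b) c_gold ≈ 1.163

Break-even investment rate: n + g + δ = 0.01 + 0.005 + 0.082 = 0.097.
For Cobb-Douglas, s_gold equals capital's share: s_gold = 0.31.
Maximizing c = f(k) − (n+g+δ)·k gives f'(k) = n+g+δ, i.e. 0.31·k^(0.31−1) = 0.097, so k_gold = (0.31/0.097)^(1/0.69) ≈ 5.3863.
y_gold = 5.3863^0.31 ≈ 1.6854; c_gold = (1−0.31)·y_gold ≈ 1.1629.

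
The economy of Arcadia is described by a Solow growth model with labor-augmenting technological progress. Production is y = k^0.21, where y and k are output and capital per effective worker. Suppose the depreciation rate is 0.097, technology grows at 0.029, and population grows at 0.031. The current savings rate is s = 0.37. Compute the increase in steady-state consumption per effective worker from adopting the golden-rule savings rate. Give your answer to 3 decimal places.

Δc ≈ 0.062

The effective depreciation rate is n + g + δ = 0.031 + 0.029 + 0.097 = 0.157.
Current steady state (s = 0.37): k* = (0.37/0.157)^(1/0.79) ≈ 2.9598, y* = 2.9598^0.21 ≈ 1.2559, c* = (1−0.37)·1.2559 ≈ 0.7912.
Setting f'(k) = n+g+δ gives 0.21·k^(0.21−1) = 0.157, hence k_gold = (0.21/0.157)^(1/0.79) ≈ 1.4451.
y_gold = 1.4451^0.21 ≈ 1.0804, c_gold = y_gold − 0.157·k_gold ≈ 0.8535.
Gain: Δc = 0.8535 − 0.7912 ≈ 0.0623.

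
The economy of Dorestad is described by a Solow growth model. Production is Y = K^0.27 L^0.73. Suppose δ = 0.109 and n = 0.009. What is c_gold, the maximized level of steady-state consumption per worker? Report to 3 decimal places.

The effective depreciation rate is n + δ = 0.009 + 0.109 = 0.118.
At the golden rule the marginal product of capital equals n+δ: 0.27·k^(0.27−1) = 0.118. Solving, k_gold = (0.27/0.118)^(1/0.73) ≈ 3.1077.
y_gold = 3.1077^0.27 ≈ 1.3582.
c_gold = y_gold − (n+δ)·k_gold = 1.3582 − 0.118·3.1077 ≈ 0.9915.

c_gold ≈ 0.991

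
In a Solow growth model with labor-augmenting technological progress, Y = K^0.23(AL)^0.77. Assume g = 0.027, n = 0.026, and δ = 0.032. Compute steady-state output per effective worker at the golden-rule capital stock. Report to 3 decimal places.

y_gold ≈ 1.346

n + g + δ = 0.026 + 0.027 + 0.032 = 0.085.
Maximizing c = f(k) − (n+g+δ)·k gives f'(k) = n+g+δ, i.e. 0.23·k^(0.23−1) = 0.085, so k_gold = (0.23/0.085)^(1/0.77) ≈ 3.6428.
Output: y_gold = k_gold^0.23 = 3.6428^0.23 ≈ 1.3463.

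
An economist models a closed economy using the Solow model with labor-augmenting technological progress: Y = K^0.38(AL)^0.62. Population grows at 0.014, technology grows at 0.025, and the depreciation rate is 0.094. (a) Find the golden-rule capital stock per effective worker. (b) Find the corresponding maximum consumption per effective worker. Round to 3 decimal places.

(a) k_gold ≈ 5.437; (b) c_gold ≈ 1.180

n + g + δ = 0.014 + 0.025 + 0.094 = 0.133.
Setting f'(k) = n+g+δ gives 0.38·k^(0.38−1) = 0.133, hence k_gold = (0.38/0.133)^(1/0.62) ≈ 5.4372.
y_gold = 5.4372^0.38 ≈ 1.9030; c_gold = y_gold − 0.133·k_gold ≈ 1.1799.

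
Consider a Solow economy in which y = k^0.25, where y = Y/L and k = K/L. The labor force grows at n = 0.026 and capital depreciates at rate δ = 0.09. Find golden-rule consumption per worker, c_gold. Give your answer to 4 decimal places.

Break-even investment rate: n + δ = 0.026 + 0.09 = 0.116.
Maximizing c = f(k) − (n+δ)·k gives f'(k) = n+δ, i.e. 0.25·k^(0.25−1) = 0.116, so k_gold = (0.25/0.116)^(1/0.75) ≈ 2.7838.
y_gold = 2.7838^0.25 ≈ 1.2917.
c_gold = y_gold − (n+δ)·k_gold = 1.2917 − 0.116·2.7838 ≈ 0.9688.

c_gold ≈ 0.9688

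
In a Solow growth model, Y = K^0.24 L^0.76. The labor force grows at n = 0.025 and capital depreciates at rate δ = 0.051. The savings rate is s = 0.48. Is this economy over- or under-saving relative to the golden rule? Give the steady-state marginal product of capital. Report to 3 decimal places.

Break-even investment rate: n + δ = 0.025 + 0.051 = 0.076.
Steady-state k*: s·k^0.24 = 0.076·k gives k* = (0.48/0.076)^(1/0.76) ≈ 11.3030.
MPK = 0.24·11.3030^(-0.76) ≈ 0.0380.
MPK < n+δ = 0.076, so the economy is dynamically inefficient (over-saving).

over-saving; MPK ≈ 0.038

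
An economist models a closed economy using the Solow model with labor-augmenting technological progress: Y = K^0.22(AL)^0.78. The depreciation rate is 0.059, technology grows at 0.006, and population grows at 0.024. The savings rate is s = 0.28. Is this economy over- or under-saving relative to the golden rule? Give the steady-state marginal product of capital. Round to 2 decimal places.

over-saving; MPK ≈ 0.07

n + g + δ = 0.024 + 0.006 + 0.059 = 0.089.
Steady-state k*: s·k^0.22 = 0.089·k gives k* = (0.28/0.089)^(1/0.78) ≈ 4.3467.
MPK = 0.22·4.3467^(-0.78) ≈ 0.0699.
MPK < n+g+δ = 0.089, so the economy is dynamically inefficient (over-saving).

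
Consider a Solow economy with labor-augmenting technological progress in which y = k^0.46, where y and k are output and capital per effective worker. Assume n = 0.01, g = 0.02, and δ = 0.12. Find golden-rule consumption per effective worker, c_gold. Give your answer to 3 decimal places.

n + g + δ = 0.01 + 0.02 + 0.12 = 0.15.
Maximizing c = f(k) − (n+g+δ)·k gives f'(k) = n+g+δ, i.e. 0.46·k^(0.46−1) = 0.15, so k_gold = (0.46/0.15)^(1/0.54) ≈ 7.9659.
y_gold = 7.9659^0.46 ≈ 2.5976.
c_gold = y_gold − (n+g+δ)·k_gold = 2.5976 − 0.15·7.9659 ≈ 1.4027.

c_gold ≈ 1.403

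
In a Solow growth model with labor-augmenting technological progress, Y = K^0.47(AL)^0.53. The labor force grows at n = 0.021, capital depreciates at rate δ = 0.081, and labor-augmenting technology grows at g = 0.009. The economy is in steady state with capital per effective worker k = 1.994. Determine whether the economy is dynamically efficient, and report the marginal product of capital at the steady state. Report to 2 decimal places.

Capital per effective worker breaks even when investment replaces (n + g + δ)·k; here n + g + δ = 0.111.
MPK = 0.47·k^(0.47−1) = 0.47·1.994^(-0.53) ≈ 0.3260.
MPK > 0.111, so the economy is dynamically efficient (under-saving).

dynamically efficient; MPK ≈ 0.33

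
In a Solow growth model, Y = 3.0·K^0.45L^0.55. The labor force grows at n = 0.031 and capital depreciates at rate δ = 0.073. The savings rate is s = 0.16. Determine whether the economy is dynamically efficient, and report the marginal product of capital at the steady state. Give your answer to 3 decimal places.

The effective depreciation rate is n + δ = 0.031 + 0.073 = 0.104.
Steady-state k*: s·A·k^0.45 = 0.104·k gives k* = (0.16·3.0/0.104)^(1/0.55) ≈ 16.1306.
MPK = 0.45·3.0·16.1306^(-0.55) ≈ 0.2925.
MPK > n+δ = 0.104, so the economy is dynamically efficient (under-saving).

dynamically efficient; MPK ≈ 0.292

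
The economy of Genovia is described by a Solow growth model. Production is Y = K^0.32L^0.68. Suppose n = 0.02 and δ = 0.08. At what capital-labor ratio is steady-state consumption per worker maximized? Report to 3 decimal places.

k_gold ≈ 5.532

Break-even investment rate: n + δ = 0.02 + 0.08 = 0.1.
Maximizing c = f(k) − (n+δ)·k gives f'(k) = n+δ, i.e. 0.32·k^(0.32−1) = 0.1, so k_gold = (0.32/0.1)^(1/0.68) ≈ 5.5318.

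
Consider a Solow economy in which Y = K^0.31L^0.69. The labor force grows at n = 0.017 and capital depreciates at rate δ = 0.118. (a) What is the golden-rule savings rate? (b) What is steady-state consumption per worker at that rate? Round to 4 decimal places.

Capital per worker breaks even when investment replaces (n + δ)·k; here n + δ = 0.135.
For Cobb-Douglas, s_gold equals capital's share: s_gold = 0.31.
At the golden rule the marginal product of capital equals n+δ: 0.31·k^(0.31−1) = 0.135. Solving, k_gold = (0.31/0.135)^(1/0.69) ≈ 3.3360.
y_gold = 3.3360^0.31 ≈ 1.4528; c_gold = (1−0.31)·y_gold ≈ 1.0024.

(a) s_gold = 0.3100; (b) c_gold ≈ 1.0024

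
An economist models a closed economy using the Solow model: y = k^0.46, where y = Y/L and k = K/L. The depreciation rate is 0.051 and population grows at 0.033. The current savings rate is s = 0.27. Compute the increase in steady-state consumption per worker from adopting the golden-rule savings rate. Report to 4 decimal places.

Δc ≈ 0.3249

n + δ = 0.033 + 0.051 = 0.084.
Current steady state (s = 0.27): k* = (0.27/0.084)^(1/0.54) ≈ 8.6905, y* = 8.6905^0.46 ≈ 2.7037, c* = (1−0.27)·2.7037 ≈ 1.9737.
Setting f'(k) = n+δ gives 0.46·k^(0.46−1) = 0.084, hence k_gold = (0.46/0.084)^(1/0.54) ≈ 23.3106.
y_gold = 23.3106^0.46 ≈ 4.2567, c_gold = y_gold − 0.084·k_gold ≈ 2.2986.
Gain: Δc = 2.2986 − 1.9737 ≈ 0.3249.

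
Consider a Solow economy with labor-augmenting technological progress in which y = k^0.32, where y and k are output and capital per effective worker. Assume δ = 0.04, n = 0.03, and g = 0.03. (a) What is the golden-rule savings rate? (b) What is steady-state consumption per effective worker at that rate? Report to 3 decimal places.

(a) s_gold = 0.320; (b) c_gold ≈ 1.176

Break-even investment rate: n + g + δ = 0.03 + 0.03 + 0.04 = 0.1.
For Cobb-Douglas, s_gold equals capital's share: s_gold = 0.32.
At the golden rule the marginal product of capital equals n+g+δ: 0.32·k^(0.32−1) = 0.1. Solving, k_gold = (0.32/0.1)^(1/0.68) ≈ 5.5318.
y_gold = 5.5318^0.32 ≈ 1.7287; c_gold = (1−0.32)·y_gold ≈ 1.1755.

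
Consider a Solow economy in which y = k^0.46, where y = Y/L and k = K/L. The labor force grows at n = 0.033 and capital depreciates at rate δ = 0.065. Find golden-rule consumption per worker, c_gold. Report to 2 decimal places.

Capital per worker breaks even when investment replaces (n + δ)·k; here n + δ = 0.098.
Golden rule sets MPK = n+δ: 0.46·k^(0.46−1) = 0.098, so k_gold = (0.46/0.098)^(1/0.54) ≈ 17.5217.
y_gold = 17.5217^0.46 ≈ 3.7329.
c_gold = y_gold − (n+δ)·k_gold = 3.7329 − 0.098·17.5217 ≈ 2.0158.

c_gold ≈ 2.02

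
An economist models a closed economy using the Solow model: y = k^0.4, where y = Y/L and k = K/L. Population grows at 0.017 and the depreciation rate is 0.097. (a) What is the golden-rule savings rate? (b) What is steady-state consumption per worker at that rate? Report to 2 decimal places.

Capital per worker breaks even when investment replaces (n + δ)·k; here n + δ = 0.114.
For Cobb-Douglas, s_gold equals capital's share: s_gold = 0.4.
Maximizing c = f(k) − (n+δ)·k gives f'(k) = n+δ, i.e. 0.4·k^(0.4−1) = 0.114, so k_gold = (0.4/0.114)^(1/0.6) ≈ 8.1020.
y_gold = 8.1020^0.4 ≈ 2.3091; c_gold = (1−0.4)·y_gold ≈ 1.3854.

(a) s_gold = 0.40; (b) c_gold ≈ 1.39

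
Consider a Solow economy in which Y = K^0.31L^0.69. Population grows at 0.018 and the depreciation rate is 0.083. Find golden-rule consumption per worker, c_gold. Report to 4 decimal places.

Capital per worker breaks even when investment replaces (n + δ)·k; here n + δ = 0.101.
Golden rule sets MPK = n+δ: 0.31·k^(0.31−1) = 0.101, so k_gold = (0.31/0.101)^(1/0.69) ≈ 5.0799.
y_gold = 5.0799^0.31 ≈ 1.6551.
c_gold = y_gold − (n+δ)·k_gold = 1.6551 − 0.101·5.0799 ≈ 1.1420.

c_gold ≈ 1.1420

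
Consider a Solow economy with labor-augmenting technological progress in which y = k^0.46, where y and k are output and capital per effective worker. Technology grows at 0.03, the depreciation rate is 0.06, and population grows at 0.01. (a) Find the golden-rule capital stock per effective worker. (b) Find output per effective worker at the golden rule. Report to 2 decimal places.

(a) k_gold ≈ 16.88; (b) y_gold ≈ 3.67

The effective depreciation rate is n + g + δ = 0.01 + 0.03 + 0.06 = 0.1.
Maximizing c = f(k) − (n+g+δ)·k gives f'(k) = n+g+δ, i.e. 0.46·k^(0.46−1) = 0.1, so k_gold = (0.46/0.1)^(1/0.54) ≈ 16.8783.
y_gold = 16.8783^0.46 ≈ 3.6692.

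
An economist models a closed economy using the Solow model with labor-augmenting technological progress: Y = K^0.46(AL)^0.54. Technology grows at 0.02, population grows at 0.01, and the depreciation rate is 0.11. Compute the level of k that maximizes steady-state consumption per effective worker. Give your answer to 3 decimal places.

k_gold ≈ 9.052

The effective depreciation rate is n + g + δ = 0.01 + 0.02 + 0.11 = 0.14.
Maximizing c = f(k) − (n+g+δ)·k gives f'(k) = n+g+δ, i.e. 0.46·k^(0.46−1) = 0.14, so k_gold = (0.46/0.14)^(1/0.54) ≈ 9.0515.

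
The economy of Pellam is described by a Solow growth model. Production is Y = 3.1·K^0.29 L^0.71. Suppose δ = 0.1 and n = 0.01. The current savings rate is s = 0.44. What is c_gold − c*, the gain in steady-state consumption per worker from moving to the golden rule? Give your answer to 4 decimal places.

Break-even investment rate: n + δ = 0.01 + 0.1 = 0.11.
Current steady state (s = 0.44): k* = (0.44·3.1/0.11)^(1/0.71) ≈ 34.6761, y* = 3.1·34.6761^0.29 ≈ 8.6690, c* = (1−0.44)·8.6690 ≈ 4.8547.
Maximizing c = f(k) − (n+δ)·k gives f'(k) = n+δ, i.e. 0.29·3.1·k^(0.29−1) = 0.11, so k_gold = (0.29·3.1/0.11)^(1/0.71) ≈ 19.2763.
y_gold = 3.1·19.2763^0.29 ≈ 7.3117, c_gold = y_gold − 0.11·k_gold ≈ 5.1913.
Gain: Δc = 5.1913 − 4.8547 ≈ 0.3367.

Δc ≈ 0.3367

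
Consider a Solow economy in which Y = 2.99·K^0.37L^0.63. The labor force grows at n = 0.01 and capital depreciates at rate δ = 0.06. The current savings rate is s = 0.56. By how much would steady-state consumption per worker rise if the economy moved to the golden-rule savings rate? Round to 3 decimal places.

Δc ≈ 1.040

n + δ = 0.01 + 0.06 = 0.07.
Current steady state (s = 0.56): k* = (0.56·2.99/0.07)^(1/0.63) ≈ 154.3511, y* = 2.99·154.3511^0.37 ≈ 19.2939, c* = (1−0.56)·19.2939 ≈ 8.4893.
Maximizing c = f(k) − (n+δ)·k gives f'(k) = n+δ, i.e. 0.37·2.99·k^(0.37−1) = 0.07, so k_gold = (0.37·2.99/0.07)^(1/0.63) ≈ 79.9498.
y_gold = 2.99·79.9498^0.37 ≈ 15.1256, c_gold = y_gold − 0.07·k_gold ≈ 9.5291.
Gain: Δc = 9.5291 − 8.4893 ≈ 1.0398.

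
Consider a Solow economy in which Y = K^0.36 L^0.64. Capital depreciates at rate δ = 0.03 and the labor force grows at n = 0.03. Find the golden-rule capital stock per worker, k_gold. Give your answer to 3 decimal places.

k_gold ≈ 16.438

Capital per worker breaks even when investment replaces (n + δ)·k; here n + δ = 0.06.
Golden rule sets MPK = n+δ: 0.36·k^(0.36−1) = 0.06, so k_gold = (0.36/0.06)^(1/0.64) ≈ 16.4385.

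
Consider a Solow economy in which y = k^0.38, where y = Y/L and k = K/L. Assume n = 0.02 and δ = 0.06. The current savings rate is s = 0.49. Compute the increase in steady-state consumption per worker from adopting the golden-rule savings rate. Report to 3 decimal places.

The effective depreciation rate is n + δ = 0.02 + 0.06 = 0.08.
Current steady state (s = 0.49): k* = (0.49/0.08)^(1/0.62) ≈ 18.6006, y* = 18.6006^0.38 ≈ 3.0368, c* = (1−0.49)·3.0368 ≈ 1.5488.
Setting f'(k) = n+δ gives 0.38·k^(0.38−1) = 0.08, hence k_gold = (0.38/0.08)^(1/0.62) ≈ 12.3436.
y_gold = 12.3436^0.38 ≈ 2.5986, c_gold = y_gold − 0.08·k_gold ≈ 1.6112.
Gain: Δc = 1.6112 − 1.5488 ≈ 0.0624.

Δc ≈ 0.062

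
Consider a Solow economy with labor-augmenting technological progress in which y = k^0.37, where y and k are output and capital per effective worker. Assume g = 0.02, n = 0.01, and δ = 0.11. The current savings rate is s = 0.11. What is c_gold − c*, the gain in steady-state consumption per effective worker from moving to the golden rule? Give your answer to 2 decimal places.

n + g + δ = 0.01 + 0.02 + 0.11 = 0.14.
Current steady state (s = 0.11): k* = (0.11/0.14)^(1/0.63) ≈ 0.6820, y* = 0.6820^0.37 ≈ 0.8679, c* = (1−0.11)·0.8679 ≈ 0.7725.
At the golden rule the marginal product of capital equals n+g+δ: 0.37·k^(0.37−1) = 0.14. Solving, k_gold = (0.37/0.14)^(1/0.63) ≈ 4.6769.
y_gold = 4.6769^0.37 ≈ 1.7696, c_gold = y_gold − 0.14·k_gold ≈ 1.1149.
Gain: Δc = 1.1149 − 0.7725 ≈ 0.3424.

Δc ≈ 0.34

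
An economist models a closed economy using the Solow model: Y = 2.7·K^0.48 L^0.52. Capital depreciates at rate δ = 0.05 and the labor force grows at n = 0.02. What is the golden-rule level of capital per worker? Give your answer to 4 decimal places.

k_gold ≈ 273.8504

The effective depreciation rate is n + δ = 0.02 + 0.05 = 0.07.
Setting f'(k) = n+δ gives 0.48·2.7·k^(0.48−1) = 0.07, hence k_gold = (0.48·2.7/0.07)^(1/0.52) ≈ 273.8504.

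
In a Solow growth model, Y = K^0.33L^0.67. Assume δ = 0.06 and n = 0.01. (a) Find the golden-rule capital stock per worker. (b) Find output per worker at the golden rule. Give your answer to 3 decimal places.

(a) k_gold ≈ 10.118; (b) y_gold ≈ 2.146

The effective depreciation rate is n + δ = 0.01 + 0.06 = 0.07.
At the golden rule the marginal product of capital equals n+δ: 0.33·k^(0.33−1) = 0.07. Solving, k_gold = (0.33/0.07)^(1/0.67) ≈ 10.1181.
y_gold = 10.1181^0.33 ≈ 2.1463.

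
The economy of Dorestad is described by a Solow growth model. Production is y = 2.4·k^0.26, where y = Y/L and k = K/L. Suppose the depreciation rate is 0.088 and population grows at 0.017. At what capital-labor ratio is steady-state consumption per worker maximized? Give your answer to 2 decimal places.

The effective depreciation rate is n + δ = 0.017 + 0.088 = 0.105.
Golden rule sets MPK = n+δ: 0.26·2.4·k^(0.26−1) = 0.105, so k_gold = (0.26·2.4/0.105)^(1/0.74) ≈ 11.1158.

k_gold ≈ 11.12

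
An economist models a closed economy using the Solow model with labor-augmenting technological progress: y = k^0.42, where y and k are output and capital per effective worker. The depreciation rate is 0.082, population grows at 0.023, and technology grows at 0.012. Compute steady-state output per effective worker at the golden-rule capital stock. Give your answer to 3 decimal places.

y_gold ≈ 2.523

Capital per effective worker breaks even when investment replaces (n + g + δ)·k; here n + g + δ = 0.117.
Golden rule sets MPK = n+g+δ: 0.42·k^(0.42−1) = 0.117, so k_gold = (0.42/0.117)^(1/0.58) ≈ 9.0574.
Output: y_gold = k_gold^0.42 = 9.0574^0.42 ≈ 2.5231.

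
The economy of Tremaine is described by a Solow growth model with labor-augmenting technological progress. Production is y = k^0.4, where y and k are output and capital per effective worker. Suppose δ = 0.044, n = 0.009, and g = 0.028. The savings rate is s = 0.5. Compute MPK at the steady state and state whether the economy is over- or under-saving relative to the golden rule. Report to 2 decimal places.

over-saving; MPK ≈ 0.06

The effective depreciation rate is n + g + δ = 0.009 + 0.028 + 0.044 = 0.081.
Steady-state k*: s·k^0.4 = 0.081·k gives k* = (0.5/0.081)^(1/0.6) ≈ 20.7718.
MPK = 0.4·20.7718^(-0.6) ≈ 0.0648.
MPK < n+g+δ = 0.081, so the economy is dynamically inefficient (over-saving).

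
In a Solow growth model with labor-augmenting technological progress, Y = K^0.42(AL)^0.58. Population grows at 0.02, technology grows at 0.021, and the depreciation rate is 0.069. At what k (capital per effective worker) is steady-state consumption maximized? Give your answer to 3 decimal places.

n + g + δ = 0.02 + 0.021 + 0.069 = 0.11.
Setting f'(k) = n+g+δ gives 0.42·k^(0.42−1) = 0.11, hence k_gold = (0.42/0.11)^(1/0.58) ≈ 10.0740.

k_gold ≈ 10.074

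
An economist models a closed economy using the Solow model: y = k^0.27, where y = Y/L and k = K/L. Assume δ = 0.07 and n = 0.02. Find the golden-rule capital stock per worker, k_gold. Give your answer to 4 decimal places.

k_gold ≈ 4.5039

Break-even investment rate: n + δ = 0.02 + 0.07 = 0.09.
Maximizing c = f(k) − (n+δ)·k gives f'(k) = n+δ, i.e. 0.27·k^(0.27−1) = 0.09, so k_gold = (0.27/0.09)^(1/0.73) ≈ 4.5039.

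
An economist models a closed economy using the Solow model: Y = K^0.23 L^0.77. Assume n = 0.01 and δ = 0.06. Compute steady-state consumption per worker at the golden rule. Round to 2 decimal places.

Capital per worker breaks even when investment replaces (n + δ)·k; here n + δ = 0.07.
Setting f'(k) = n+δ gives 0.23·k^(0.23−1) = 0.07, hence k_gold = (0.23/0.07)^(1/0.77) ≈ 4.6876.
y_gold = 4.6876^0.23 ≈ 1.4267.
c_gold = y_gold − (n+δ)·k_gold = 1.4267 − 0.07·4.6876 ≈ 1.0985.

c_gold ≈ 1.10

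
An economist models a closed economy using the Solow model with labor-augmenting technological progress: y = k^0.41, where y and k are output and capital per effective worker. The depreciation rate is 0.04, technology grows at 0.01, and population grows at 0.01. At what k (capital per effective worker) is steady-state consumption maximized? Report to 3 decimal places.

k_gold ≈ 25.980

Break-even investment rate: n + g + δ = 0.01 + 0.01 + 0.04 = 0.06.
Maximizing c = f(k) − (n+g+δ)·k gives f'(k) = n+g+δ, i.e. 0.41·k^(0.41−1) = 0.06, so k_gold = (0.41/0.06)^(1/0.59) ≈ 25.9795.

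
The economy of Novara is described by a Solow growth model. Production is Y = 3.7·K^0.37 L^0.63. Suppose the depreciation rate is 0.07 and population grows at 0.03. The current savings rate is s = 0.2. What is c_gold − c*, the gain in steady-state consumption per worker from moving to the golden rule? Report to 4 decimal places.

n + δ = 0.03 + 0.07 = 0.1.
Current steady state (s = 0.2): k* = (0.2·3.7/0.1)^(1/0.63) ≈ 23.9736, y* = 3.7·23.9736^0.37 ≈ 11.9868, c* = (1−0.2)·11.9868 ≈ 9.5894.
Setting f'(k) = n+δ gives 0.37·3.7·k^(0.37−1) = 0.1, hence k_gold = (0.37·3.7/0.1)^(1/0.63) ≈ 63.6524.
y_gold = 3.7·63.6524^0.37 ≈ 17.2034, c_gold = y_gold − 0.1·k_gold ≈ 10.8381.
Gain: Δc = 10.8381 − 9.5894 ≈ 1.2487.

Δc ≈ 1.2487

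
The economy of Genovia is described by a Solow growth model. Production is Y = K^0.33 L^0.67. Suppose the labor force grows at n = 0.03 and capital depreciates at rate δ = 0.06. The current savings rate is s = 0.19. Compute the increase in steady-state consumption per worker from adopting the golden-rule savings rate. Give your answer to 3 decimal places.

Δc ≈ 0.100

Capital per worker breaks even when investment replaces (n + δ)·k; here n + δ = 0.09.
Current steady state (s = 0.19): k* = (0.19/0.09)^(1/0.67) ≈ 3.0503, y* = 3.0503^0.33 ≈ 1.4449, c* = (1−0.19)·1.4449 ≈ 1.1704.
Setting f'(k) = n+δ gives 0.33·k^(0.33−1) = 0.09, hence k_gold = (0.33/0.09)^(1/0.67) ≈ 6.9534.
y_gold = 6.9534^0.33 ≈ 1.8964, c_gold = y_gold − 0.09·k_gold ≈ 1.2706.
Gain: Δc = 1.2706 − 1.1704 ≈ 0.1002.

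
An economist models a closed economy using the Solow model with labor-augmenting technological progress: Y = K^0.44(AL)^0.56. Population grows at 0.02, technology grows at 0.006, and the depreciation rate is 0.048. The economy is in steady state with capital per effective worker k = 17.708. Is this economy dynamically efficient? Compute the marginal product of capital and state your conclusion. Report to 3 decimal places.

dynamically efficient; MPK ≈ 0.088

Capital per effective worker breaks even when investment replaces (n + g + δ)·k; here n + g + δ = 0.074.
MPK = 0.44·k^(0.44−1) = 0.44·17.708^(-0.56) ≈ 0.0880.
MPK > 0.074, so the economy is dynamically efficient (under-saving).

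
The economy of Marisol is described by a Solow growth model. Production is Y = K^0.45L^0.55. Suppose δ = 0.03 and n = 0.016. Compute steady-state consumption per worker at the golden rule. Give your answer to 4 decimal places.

c_gold ≈ 3.5541

Capital per worker breaks even when investment replaces (n + δ)·k; here n + δ = 0.046.
Golden rule sets MPK = n+δ: 0.45·k^(0.45−1) = 0.046, so k_gold = (0.45/0.046)^(1/0.55) ≈ 63.2160.
y_gold = 63.2160^0.45 ≈ 6.4621.
c_gold = y_gold − (n+δ)·k_gold = 6.4621 − 0.046·63.2160 ≈ 3.5541.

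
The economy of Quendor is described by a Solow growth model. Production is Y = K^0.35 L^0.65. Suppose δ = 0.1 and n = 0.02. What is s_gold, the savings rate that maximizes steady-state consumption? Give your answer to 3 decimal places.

s_gold = 0.350

Break-even investment rate: n + δ = 0.02 + 0.1 = 0.12.
At the golden rule MPK = n+δ, and in any Cobb-Douglas steady state s = (n+δ)·k/y = MPK·k/y = capital's share 0.35.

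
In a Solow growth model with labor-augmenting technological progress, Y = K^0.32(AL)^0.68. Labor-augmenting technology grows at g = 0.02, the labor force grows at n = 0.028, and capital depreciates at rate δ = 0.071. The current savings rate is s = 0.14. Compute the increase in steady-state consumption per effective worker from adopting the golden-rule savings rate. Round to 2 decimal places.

Δc ≈ 0.15

Break-even investment rate: n + g + δ = 0.028 + 0.02 + 0.071 = 0.119.
Current steady state (s = 0.14): k* = (0.14/0.119)^(1/0.68) ≈ 1.2700, y* = 1.2700^0.32 ≈ 1.0795, c* = (1−0.14)·1.0795 ≈ 0.9284.
Maximizing c = f(k) − (n+g+δ)·k gives f'(k) = n+g+δ, i.e. 0.32·k^(0.32−1) = 0.119, so k_gold = (0.32/0.119)^(1/0.68) ≈ 4.2832.
y_gold = 4.2832^0.32 ≈ 1.5928, c_gold = y_gold − 0.119·k_gold ≈ 1.0831.
Gain: Δc = 1.0831 − 0.9284 ≈ 0.1548.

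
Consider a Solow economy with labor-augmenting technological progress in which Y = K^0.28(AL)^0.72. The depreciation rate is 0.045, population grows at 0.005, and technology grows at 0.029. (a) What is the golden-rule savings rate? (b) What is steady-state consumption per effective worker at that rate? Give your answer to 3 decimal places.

(a) s_gold = 0.280; (b) c_gold ≈ 1.178

Break-even investment rate: n + g + δ = 0.005 + 0.029 + 0.045 = 0.079.
For Cobb-Douglas, s_gold equals capital's share: s_gold = 0.28.
Maximizing c = f(k) − (n+g+δ)·k gives f'(k) = n+g+δ, i.e. 0.28·k^(0.28−1) = 0.079, so k_gold = (0.28/0.079)^(1/0.72) ≈ 5.7975.
y_gold = 5.7975^0.28 ≈ 1.6357; c_gold = (1−0.28)·y_gold ≈ 1.1777.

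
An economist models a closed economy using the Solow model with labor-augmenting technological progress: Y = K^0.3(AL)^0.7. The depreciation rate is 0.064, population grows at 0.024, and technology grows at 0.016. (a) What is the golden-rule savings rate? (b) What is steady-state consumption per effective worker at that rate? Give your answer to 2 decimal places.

n + g + δ = 0.024 + 0.016 + 0.064 = 0.104.
For Cobb-Douglas, s_gold equals capital's share: s_gold = 0.3.
Setting f'(k) = n+g+δ gives 0.3·k^(0.3−1) = 0.104, hence k_gold = (0.3/0.104)^(1/0.7) ≈ 4.5422.
y_gold = 4.5422^0.3 ≈ 1.5746; c_gold = (1−0.3)·y_gold ≈ 1.1022.

(a) s_gold = 0.30; (b) c_gold ≈ 1.10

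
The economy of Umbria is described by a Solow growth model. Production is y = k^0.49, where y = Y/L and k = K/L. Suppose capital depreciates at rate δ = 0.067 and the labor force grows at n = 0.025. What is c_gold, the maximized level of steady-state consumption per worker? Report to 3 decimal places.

Break-even investment rate: n + δ = 0.025 + 0.067 = 0.092.
Maximizing c = f(k) − (n+δ)·k gives f'(k) = n+δ, i.e. 0.49·k^(0.49−1) = 0.092, so k_gold = (0.49/0.092)^(1/0.51) ≈ 26.5662.
y_gold = 26.5662^0.49 ≈ 4.9879.
c_gold = y_gold − (n+δ)·k_gold = 4.9879 − 0.092·26.5662 ≈ 2.5439.

c_gold ≈ 2.544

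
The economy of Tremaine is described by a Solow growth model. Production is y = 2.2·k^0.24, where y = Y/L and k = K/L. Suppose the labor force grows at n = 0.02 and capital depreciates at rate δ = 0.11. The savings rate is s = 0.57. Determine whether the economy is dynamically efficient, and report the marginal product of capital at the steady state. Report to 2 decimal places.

Break-even investment rate: n + δ = 0.02 + 0.11 = 0.13.
Steady-state k*: s·A·k^0.24 = 0.13·k gives k* = (0.57·2.2/0.13)^(1/0.76) ≈ 19.7334.
MPK = 0.24·2.2·19.7334^(-0.76) ≈ 0.0547.
MPK < n+δ = 0.13, so the economy is dynamically inefficient (over-saving).

dynamically inefficient; MPK ≈ 0.05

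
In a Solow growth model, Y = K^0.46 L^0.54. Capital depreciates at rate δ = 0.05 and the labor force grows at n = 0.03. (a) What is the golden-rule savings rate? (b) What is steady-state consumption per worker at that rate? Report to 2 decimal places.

(a) s_gold = 0.46; (b) c_gold ≈ 2.40

The effective depreciation rate is n + δ = 0.03 + 0.05 = 0.08.
For Cobb-Douglas, s_gold equals capital's share: s_gold = 0.46.
Maximizing c = f(k) − (n+δ)·k gives f'(k) = n+δ, i.e. 0.46·k^(0.46−1) = 0.08, so k_gold = (0.46/0.08)^(1/0.54) ≈ 25.5148.
y_gold = 25.5148^0.46 ≈ 4.4374; c_gold = (1−0.46)·y_gold ≈ 2.3962.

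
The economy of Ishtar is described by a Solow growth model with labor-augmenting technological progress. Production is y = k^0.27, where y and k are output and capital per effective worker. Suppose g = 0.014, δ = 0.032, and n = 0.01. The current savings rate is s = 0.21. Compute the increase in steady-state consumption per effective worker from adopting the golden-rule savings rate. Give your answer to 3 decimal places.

Δc ≈ 0.018

The effective depreciation rate is n + g + δ = 0.01 + 0.014 + 0.032 = 0.056.
Current steady state (s = 0.21): k* = (0.21/0.056)^(1/0.73) ≈ 6.1143, y* = 6.1143^0.27 ≈ 1.6305, c* = (1−0.21)·1.6305 ≈ 1.2881.
Maximizing c = f(k) − (n+g+δ)·k gives f'(k) = n+g+δ, i.e. 0.27·k^(0.27−1) = 0.056, so k_gold = (0.27/0.056)^(1/0.73) ≈ 8.6269.
y_gold = 8.6269^0.27 ≈ 1.7893, c_gold = y_gold − 0.056·k_gold ≈ 1.3062.
Gain: Δc = 1.3062 − 1.2881 ≈ 0.0181.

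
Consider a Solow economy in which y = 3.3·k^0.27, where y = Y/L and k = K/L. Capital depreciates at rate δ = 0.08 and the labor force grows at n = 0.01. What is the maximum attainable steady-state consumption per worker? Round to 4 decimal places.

Capital per worker breaks even when investment replaces (n + δ)·k; here n + δ = 0.09.
Setting f'(k) = n+δ gives 0.27·3.3·k^(0.27−1) = 0.09, hence k_gold = (0.27·3.3/0.09)^(1/0.73) ≈ 23.1145.
y_gold = 3.3·23.1145^0.27 ≈ 7.7048.
c_gold = y_gold − (n+δ)·k_gold = 7.7048 − 0.09·23.1145 ≈ 5.6245.

c_gold ≈ 5.6245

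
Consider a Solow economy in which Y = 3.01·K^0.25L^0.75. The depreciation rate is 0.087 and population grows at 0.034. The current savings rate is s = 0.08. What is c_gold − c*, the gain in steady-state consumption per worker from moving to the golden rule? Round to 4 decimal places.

Δc ≈ 0.6683

Capital per worker breaks even when investment replaces (n + δ)·k; here n + δ = 0.121.
Current steady state (s = 0.08): k* = (0.08·3.01/0.121)^(1/0.75) ≈ 2.5032, y* = 3.01·2.5032^0.25 ≈ 3.7861, c* = (1−0.08)·3.7861 ≈ 3.4832.
Golden rule sets MPK = n+δ: 0.25·3.01·k^(0.25−1) = 0.121, so k_gold = (0.25·3.01/0.121)^(1/0.75) ≈ 11.4365.
y_gold = 3.01·11.4365^0.25 ≈ 5.5353, c_gold = y_gold − 0.121·k_gold ≈ 4.1515.
Gain: Δc = 4.1515 − 3.4832 ≈ 0.6683.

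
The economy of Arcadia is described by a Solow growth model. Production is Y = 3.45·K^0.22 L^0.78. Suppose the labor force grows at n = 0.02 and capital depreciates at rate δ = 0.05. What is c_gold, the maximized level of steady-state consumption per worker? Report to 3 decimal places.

c_gold ≈ 5.271

Break-even investment rate: n + δ = 0.02 + 0.05 = 0.07.
Maximizing c = f(k) − (n+δ)·k gives f'(k) = n+δ, i.e. 0.22·3.45·k^(0.22−1) = 0.07, so k_gold = (0.22·3.45/0.07)^(1/0.78) ≈ 21.2377.
y_gold = 3.45·21.2377^0.22 ≈ 6.7574.
c_gold = y_gold − (n+δ)·k_gold = 6.7574 − 0.07·21.2377 ≈ 5.2708.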